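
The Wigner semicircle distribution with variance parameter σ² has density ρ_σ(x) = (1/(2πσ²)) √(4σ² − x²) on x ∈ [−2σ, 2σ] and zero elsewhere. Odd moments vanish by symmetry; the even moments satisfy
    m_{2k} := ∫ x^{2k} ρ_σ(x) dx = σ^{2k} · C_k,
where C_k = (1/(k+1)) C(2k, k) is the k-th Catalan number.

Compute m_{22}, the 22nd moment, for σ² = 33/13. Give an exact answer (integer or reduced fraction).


By the scaled semicircle moment identity, m_{2k} = σ^{2k} · C_k with k = 11.
C_11 = (1/(k+1)) · C(2k, k) = (1/12) · C(22, 11) = (1/12) · 705432 = 58786.
σ^{2k} = (σ²)^k = (33/13)^11 = 50542106513726817/1792160394037.

Therefore m_{22} = σ^{22} · C_11 = (50542106513726817/1792160394037) · 58786 = 228551405655072666474/137858491849.


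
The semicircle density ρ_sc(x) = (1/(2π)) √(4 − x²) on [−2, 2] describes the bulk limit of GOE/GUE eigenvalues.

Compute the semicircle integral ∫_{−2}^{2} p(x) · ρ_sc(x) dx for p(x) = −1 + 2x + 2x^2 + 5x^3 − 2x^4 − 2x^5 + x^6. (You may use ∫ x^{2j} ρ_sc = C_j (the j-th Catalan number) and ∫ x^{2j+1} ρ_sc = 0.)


Write p(x) = Σ a_i x^i, split into monomials and integrate each against ρ_sc separately.
Using ∫ x^{2j} ρ_sc = C_j = (1/(j+1)) C(2j, j) (Catalan numbers) and ∫ x^{2j+1} ρ_sc = 0 (odd monomials vanish by symmetry):
  i = 0 (even): a_0 · C_{0} = -1 · 1 = -1
  i = 1 (odd): ∫ x^1 ρ_sc = 0 (vanishes)
  i = 2 (even): a_2 · C_{1} = 2 · 1 = 2
  i = 3 (odd): ∫ x^3 ρ_sc = 0 (vanishes)
  i = 4 (even): a_4 · C_{2} = -2 · 2 = -4
  i = 5 (odd): ∫ x^5 ρ_sc = 0 (vanishes)
  i = 6 (even): a_6 · C_{3} = 1 · 5 = 5

Summing the contributions: ∫_{−2}^{2} p(x) ρ_sc(x) dx = (-1) + 2 + (-4) + 5 = 2.


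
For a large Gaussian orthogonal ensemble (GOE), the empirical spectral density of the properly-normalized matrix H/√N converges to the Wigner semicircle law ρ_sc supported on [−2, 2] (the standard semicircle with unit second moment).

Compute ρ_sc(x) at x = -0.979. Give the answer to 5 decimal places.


ρ_sc(x) = (1/(2π)) √(4 − x²). With x = -0.979:
  4 − x² = 4 − (-0.979)² = 4 − 0.958441 = 3.041559.
  √(4 − x²) = 1.744007.
  1/(2π) = 0.159155.
  ρ_sc(-0.979) = 0.159155 · 1.744007 = 0.277567.

Rounded to 5 decimal places: ρ_sc(-0.979) ≈ 0.27757.


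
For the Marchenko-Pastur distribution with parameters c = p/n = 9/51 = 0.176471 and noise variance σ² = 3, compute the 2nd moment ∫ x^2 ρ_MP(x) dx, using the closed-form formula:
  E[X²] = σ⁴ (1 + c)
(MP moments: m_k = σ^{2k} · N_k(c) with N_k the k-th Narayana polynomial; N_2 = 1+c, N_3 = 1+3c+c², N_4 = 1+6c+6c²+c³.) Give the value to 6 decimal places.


E[X²] = σ⁴ (1 + c) (second MP moment). With σ² = 3 (so σ⁴ = 9) and c = 9/51 = 0.176471: E[X²] = 9 · (1 + 0.176471) = 9 · 1.176471.

So E[X^2] = 10.588235.


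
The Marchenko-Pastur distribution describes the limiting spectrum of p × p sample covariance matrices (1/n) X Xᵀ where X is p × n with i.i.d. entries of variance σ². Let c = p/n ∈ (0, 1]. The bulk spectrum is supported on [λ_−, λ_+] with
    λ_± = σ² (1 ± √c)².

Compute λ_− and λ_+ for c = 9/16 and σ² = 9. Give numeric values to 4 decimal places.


c = 9/16 = 0.562500; √c = 0.750000.
λ_− = σ² (1 − √c)² = 9 · (1 − 0.750000)² = 9 · (0.250000)² = 0.562500.
λ_+ = σ² (1 + √c)² = 9 · (1 + 0.750000)² = 9 · (1.750000)² = 27.562500.

Rounded to 4 decimal places: λ_− ≈ 0.5625, λ_+ ≈ 27.5625.


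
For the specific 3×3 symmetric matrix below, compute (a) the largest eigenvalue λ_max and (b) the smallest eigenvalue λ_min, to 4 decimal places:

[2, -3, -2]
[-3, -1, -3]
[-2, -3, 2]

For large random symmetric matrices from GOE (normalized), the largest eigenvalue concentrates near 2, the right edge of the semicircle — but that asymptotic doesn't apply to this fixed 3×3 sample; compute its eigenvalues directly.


Since M is real symmetric, all three eigenvalues are real; they are the roots of det(λI − M) = λ³ − (tr M) λ² + s λ − det M, where s is the sum of the principal 2×2 minors.
tr M = 2 + (-1) + 2 = 3.
s = (2·(-1) − (-3)²) + (2·2 − (-2)²) + ((-1)·2 − (-3)²) = -11 + 0 + (-11) = -22.
det M (expand along row 1) = 2·(-11) − (-3)·(-12) + (-2)·7 = -72.
Characteristic polynomial: λ³ − 3λ² − 22λ + 72 = 0.
Substitute λ = y + (tr M)/3 = y + 1.000000 to remove the quadratic term: y³ + p·y + q = 0 with p = s − (tr M)²/3 = -25.000000 and q = −2(tr M)³/27 + (tr M)·s/3 − det M = 48.000000.
Three real roots ⇒ use the trigonometric (Viète) form: r = 2√(−p/3) = 5.773503, φ = arccos(3q/(p·r)) = arccos(-0.997661) = 3.073187 rad.
y_k = r·cos(φ/3 − 2πk/3) for k = 0, 1, 2 gives y = 3.000000, 2.772002, -5.772002.
λ_k = y_k + 1.000000 gives λ = 4.0000, 3.7720, -4.7720 (check: the sum is 3.0000 = tr M).

Hence λ_max = 4.0000 and λ_min = -4.7720.


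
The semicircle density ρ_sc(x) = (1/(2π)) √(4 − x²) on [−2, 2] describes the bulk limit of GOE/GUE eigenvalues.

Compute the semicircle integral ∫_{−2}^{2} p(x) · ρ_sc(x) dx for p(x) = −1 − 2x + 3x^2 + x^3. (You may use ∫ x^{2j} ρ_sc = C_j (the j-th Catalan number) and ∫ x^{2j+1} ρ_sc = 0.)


Write p(x) = Σ a_i x^i, split into monomials and integrate each against ρ_sc separately.
Using ∫ x^{2j} ρ_sc = C_j = (1/(j+1)) C(2j, j) (Catalan numbers) and ∫ x^{2j+1} ρ_sc = 0 (odd monomials vanish by symmetry):
  i = 0 (even): a_0 · C_{0} = -1 · 1 = -1
  i = 1 (odd): ∫ x^1 ρ_sc = 0 (vanishes)
  i = 2 (even): a_2 · C_{1} = 3 · 1 = 3
  i = 3 (odd): ∫ x^3 ρ_sc = 0 (vanishes)

Summing the contributions: ∫_{−2}^{2} p(x) ρ_sc(x) dx = (-1) + 3 = 2.


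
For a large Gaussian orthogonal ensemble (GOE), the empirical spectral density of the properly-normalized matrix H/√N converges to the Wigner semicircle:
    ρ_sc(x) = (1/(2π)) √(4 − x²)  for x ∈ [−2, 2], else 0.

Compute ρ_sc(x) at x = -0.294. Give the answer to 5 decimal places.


ρ_sc(x) = (1/(2π)) √(4 − x²). With x = -0.294:
  4 − x² = 4 − (-0.294)² = 4 − 0.086436 = 3.913564.
  √(4 − x²) = 1.978273.
  1/(2π) = 0.159155.
  ρ_sc(-0.294) = 0.159155 · 1.978273 = 0.314852.

Rounded to 5 decimal places: ρ_sc(-0.294) ≈ 0.31485.


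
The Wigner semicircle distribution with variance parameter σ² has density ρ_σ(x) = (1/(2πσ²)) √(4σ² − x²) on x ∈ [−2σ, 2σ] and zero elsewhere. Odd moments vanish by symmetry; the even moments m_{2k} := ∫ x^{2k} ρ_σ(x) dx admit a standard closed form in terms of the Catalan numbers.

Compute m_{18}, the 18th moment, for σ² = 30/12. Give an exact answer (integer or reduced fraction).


By the scaled semicircle moment identity, m_{2k} = σ^{2k} · C_k with k = 9.
C_9 = (1/(k+1)) · C(2k, k) = (1/10) · C(18, 9) = (1/10) · 48620 = 4862.
σ^{2k} = (σ²)^k = (30/12)^9 = 1953125/512.

Therefore m_{18} = σ^{18} · C_9 = (1953125/512) · 4862 = 4748046875/256.


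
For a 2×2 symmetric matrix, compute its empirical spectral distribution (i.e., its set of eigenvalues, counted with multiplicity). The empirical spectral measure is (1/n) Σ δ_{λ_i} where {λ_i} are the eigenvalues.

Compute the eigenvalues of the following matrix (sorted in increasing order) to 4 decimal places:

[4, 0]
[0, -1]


Since M is real symmetric, both eigenvalues are real; they are the roots of det(λI − M) = λ² − (tr M) λ + det M.
tr M = 4 + (-1) = 3.
det M = 4·(-1) − 0² = -4 − 0 = -4.
Characteristic polynomial: λ² − 3λ − 4 = 0.
Discriminant Δ = (tr M)² − 4·det M = 9 − (-16) = 25; √Δ = 5.000000.
λ = (tr M ± √Δ)/2 = (3 ± 5.000000)/2, giving (tr M − √Δ)/2 = -1.0000 and (tr M + √Δ)/2 = 4.0000.

Eigenvalues sorted in increasing order: [-1.0000, 4.0000].


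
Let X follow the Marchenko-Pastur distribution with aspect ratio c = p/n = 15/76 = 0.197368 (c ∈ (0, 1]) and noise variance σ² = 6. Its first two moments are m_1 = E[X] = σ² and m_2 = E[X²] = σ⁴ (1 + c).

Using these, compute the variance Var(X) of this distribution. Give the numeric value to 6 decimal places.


m_1 = E[X] = σ² = 6, so m_1² = 36.
m_2 = E[X²] = σ⁴ (1 + c) = 36 · (1 + 0.197368) = 36 · 1.197368 = 43.105263.
(Note m_2 − m_1² simplifies to c · σ⁴ = 0.197368 · 36.)

Var(X) = m_2 − m_1² = 43.105263 − 36 = 7.105263.


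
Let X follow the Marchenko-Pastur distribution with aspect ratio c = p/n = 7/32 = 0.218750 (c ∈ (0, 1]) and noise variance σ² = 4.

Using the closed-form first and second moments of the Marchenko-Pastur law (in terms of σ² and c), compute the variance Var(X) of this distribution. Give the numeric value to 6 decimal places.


Recall the MP moments m_1 = E[X] = σ² and m_2 = E[X²] = σ⁴ (1 + c).
m_1 = E[X] = σ² = 4, so m_1² = 16.
m_2 = E[X²] = σ⁴ (1 + c) = 16 · (1 + 0.218750) = 16 · 1.218750 = 19.500000.
(Note m_2 − m_1² simplifies to c · σ⁴ = 0.218750 · 16.)

Var(X) = m_2 − m_1² = 19.500000 − 16 = 3.500000.


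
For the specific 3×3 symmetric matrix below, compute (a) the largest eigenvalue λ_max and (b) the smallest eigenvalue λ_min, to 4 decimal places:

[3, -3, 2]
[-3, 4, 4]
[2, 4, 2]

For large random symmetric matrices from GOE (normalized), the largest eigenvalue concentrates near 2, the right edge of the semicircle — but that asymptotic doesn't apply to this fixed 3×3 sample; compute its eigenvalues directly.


Since M is real symmetric, all three eigenvalues are real; they are the roots of det(λI − M) = λ³ − (tr M) λ² + s λ − det M, where s is the sum of the principal 2×2 minors.
tr M = 3 + 4 + 2 = 9.
s = (3·4 − (-3)²) + (3·2 − 2²) + (4·2 − 4²) = 3 + 2 + (-8) = -3.
det M (expand along row 1) = 3·(-8) − (-3)·(-14) + 2·(-20) = -106.
Characteristic polynomial: λ³ − 9λ² − 3λ + 106 = 0.
Substitute λ = y + (tr M)/3 = y + 3.000000 to remove the quadratic term: y³ + p·y + q = 0 with p = s − (tr M)²/3 = -30.000000 and q = −2(tr M)³/27 + (tr M)·s/3 − det M = 43.000000.
Three real roots ⇒ use the trigonometric (Viète) form: r = 2√(−p/3) = 6.324555, φ = arccos(3q/(p·r)) = arccos(-0.679890) = 2.318409 rad.
y_k = r·cos(φ/3 − 2πk/3) for k = 0, 1, 2 gives y = 4.528108, 1.559842, -6.087950.
λ_k = y_k + 3.000000 gives λ = 7.5281, 4.5598, -3.0879 (check: the sum is 9.0000 = tr M).

Hence λ_max = 7.5281 and λ_min = -3.0879.


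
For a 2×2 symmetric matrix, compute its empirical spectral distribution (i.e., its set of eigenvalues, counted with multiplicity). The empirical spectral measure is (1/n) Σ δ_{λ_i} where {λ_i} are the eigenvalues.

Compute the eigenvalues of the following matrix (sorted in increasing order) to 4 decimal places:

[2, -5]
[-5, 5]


Since M is real symmetric, both eigenvalues are real; they are the roots of det(λI − M) = λ² − (tr M) λ + det M.
tr M = 2 + 5 = 7.
det M = 2·5 − (-5)² = 10 − 25 = -15.
Characteristic polynomial: λ² − 7λ − 15 = 0.
Discriminant Δ = (tr M)² − 4·det M = 49 − (-60) = 109; √Δ = 10.440307.
λ = (tr M ± √Δ)/2 = (7 ± 10.440307)/2, giving (tr M − √Δ)/2 = -1.7202 and (tr M + √Δ)/2 = 8.7202.

Eigenvalues sorted in increasing order: [-1.7202, 8.7202].


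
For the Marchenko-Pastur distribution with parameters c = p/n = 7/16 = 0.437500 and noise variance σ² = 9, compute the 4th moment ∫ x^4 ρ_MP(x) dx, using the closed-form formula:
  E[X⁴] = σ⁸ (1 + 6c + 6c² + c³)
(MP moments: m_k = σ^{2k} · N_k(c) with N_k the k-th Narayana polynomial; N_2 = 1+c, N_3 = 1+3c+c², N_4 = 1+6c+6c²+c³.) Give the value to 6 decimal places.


E[X⁴] = σ⁸ (1 + 6c + 6c² + c³) (fourth MP moment). With σ² = 9 (so σ⁸ = 6561) and c = 7/16 = 0.437500: E[X⁴] = 6561 · (1 + 6·0.437500 + 6·(0.437500)² + (0.437500)³) = 6561 · 4.857178.

So E[X^4] = 31867.943115.


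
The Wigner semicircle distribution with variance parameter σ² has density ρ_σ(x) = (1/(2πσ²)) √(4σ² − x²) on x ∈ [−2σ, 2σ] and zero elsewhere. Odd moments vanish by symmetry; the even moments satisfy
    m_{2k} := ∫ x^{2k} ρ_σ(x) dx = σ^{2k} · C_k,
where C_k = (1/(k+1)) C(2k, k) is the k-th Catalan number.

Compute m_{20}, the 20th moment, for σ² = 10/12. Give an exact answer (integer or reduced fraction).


By the scaled semicircle moment identity, m_{2k} = σ^{2k} · C_k with k = 10.
C_10 = (1/(k+1)) · C(2k, k) = (1/11) · C(20, 10) = (1/11) · 184756 = 16796.
σ^{2k} = (σ²)^k = (10/12)^10 = 9765625/60466176.

Therefore m_{20} = σ^{20} · C_10 = (9765625/60466176) · 16796 = 41005859375/15116544.


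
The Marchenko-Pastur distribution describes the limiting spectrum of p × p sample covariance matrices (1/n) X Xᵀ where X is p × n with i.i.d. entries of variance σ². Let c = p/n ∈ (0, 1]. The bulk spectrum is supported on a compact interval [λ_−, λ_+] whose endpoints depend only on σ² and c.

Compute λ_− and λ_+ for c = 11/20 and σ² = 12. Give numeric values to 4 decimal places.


c = 11/20 = 0.550000; √c = 0.741620.
λ_− = σ² (1 − √c)² = 12 · (1 − 0.741620)² = 12 · (0.258380)² = 0.801124.
λ_+ = σ² (1 + √c)² = 12 · (1 + 0.741620)² = 12 · (1.741620)² = 36.398876.

Rounded to 4 decimal places: λ_− ≈ 0.8011, λ_+ ≈ 36.3989.


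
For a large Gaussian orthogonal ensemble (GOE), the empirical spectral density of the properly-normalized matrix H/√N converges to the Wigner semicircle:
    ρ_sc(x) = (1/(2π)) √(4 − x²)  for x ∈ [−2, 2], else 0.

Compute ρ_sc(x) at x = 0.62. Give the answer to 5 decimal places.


ρ_sc(x) = (1/(2π)) √(4 − x²). With x = 0.62:
  4 − x² = 4 − (0.62)² = 4 − 0.384400 = 3.615600.
  √(4 − x²) = 1.901473.
  1/(2π) = 0.159155.
  ρ_sc(0.62) = 0.159155 · 1.901473 = 0.302629.

Rounded to 5 decimal places: ρ_sc(0.62) ≈ 0.30263.


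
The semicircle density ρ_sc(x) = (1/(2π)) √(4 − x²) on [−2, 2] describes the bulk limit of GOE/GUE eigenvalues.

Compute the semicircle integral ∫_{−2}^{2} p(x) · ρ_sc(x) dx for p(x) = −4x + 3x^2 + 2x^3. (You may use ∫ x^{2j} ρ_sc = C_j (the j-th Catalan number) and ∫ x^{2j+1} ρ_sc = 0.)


Write p(x) = Σ a_i x^i, split into monomials and integrate each against ρ_sc separately.
Using ∫ x^{2j} ρ_sc = C_j = (1/(j+1)) C(2j, j) (Catalan numbers) and ∫ x^{2j+1} ρ_sc = 0 (odd monomials vanish by symmetry):
  i = 1 (odd): ∫ x^1 ρ_sc = 0 (vanishes)
  i = 2 (even): a_2 · C_{1} = 3 · 1 = 3
  i = 3 (odd): ∫ x^3 ρ_sc = 0 (vanishes)

Summing the contributions: ∫_{−2}^{2} p(x) ρ_sc(x) dx = 3.


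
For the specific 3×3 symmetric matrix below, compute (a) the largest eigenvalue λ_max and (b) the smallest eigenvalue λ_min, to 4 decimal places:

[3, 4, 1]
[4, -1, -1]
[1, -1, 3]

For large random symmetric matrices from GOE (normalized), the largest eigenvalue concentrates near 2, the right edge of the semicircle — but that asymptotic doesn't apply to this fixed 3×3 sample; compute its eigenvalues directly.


Since M is real symmetric, all three eigenvalues are real; they are the roots of det(λI − M) = λ³ − (tr M) λ² + s λ − det M, where s is the sum of the principal 2×2 minors.
tr M = 3 + (-1) + 3 = 5.
s = (3·(-1) − 4²) + (3·3 − 1²) + ((-1)·3 − (-1)²) = -19 + 8 + (-4) = -15.
det M (expand along row 1) = 3·(-4) − 4·13 + 1·(-3) = -67.
Characteristic polynomial: λ³ − 5λ² − 15λ + 67 = 0.
Substitute λ = y + (tr M)/3 = y + 1.666667 to remove the quadratic term: y³ + p·y + q = 0 with p = s − (tr M)²/3 = -23.333333 and q = −2(tr M)³/27 + (tr M)·s/3 − det M = 32.740741.
Three real roots ⇒ use the trigonometric (Viète) form: r = 2√(−p/3) = 5.577734, φ = arccos(3q/(p·r)) = arccos(-0.754701) = 2.425995 rad.
y_k = r·cos(φ/3 − 2πk/3) for k = 0, 1, 2 gives y = 3.851228, 1.568576, -5.419804.
λ_k = y_k + 1.666667 gives λ = 5.5179, 3.2352, -3.7531 (check: the sum is 5.0000 = tr M).

Hence λ_max = 5.5179 and λ_min = -3.7531.


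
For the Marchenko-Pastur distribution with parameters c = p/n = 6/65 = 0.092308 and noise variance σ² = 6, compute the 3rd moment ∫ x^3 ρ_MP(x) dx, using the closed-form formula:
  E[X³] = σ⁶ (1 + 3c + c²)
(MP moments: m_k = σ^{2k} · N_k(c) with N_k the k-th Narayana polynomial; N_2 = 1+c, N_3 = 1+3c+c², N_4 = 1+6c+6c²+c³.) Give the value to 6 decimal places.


E[X³] = σ⁶ (1 + 3c + c²) (third MP moment). With σ² = 6 (so σ⁶ = 216) and c = 6/65 = 0.092308: E[X³] = 216 · (1 + 3·0.092308 + (0.092308)²) = 216 · 1.285444.

So E[X^3] = 277.655858.


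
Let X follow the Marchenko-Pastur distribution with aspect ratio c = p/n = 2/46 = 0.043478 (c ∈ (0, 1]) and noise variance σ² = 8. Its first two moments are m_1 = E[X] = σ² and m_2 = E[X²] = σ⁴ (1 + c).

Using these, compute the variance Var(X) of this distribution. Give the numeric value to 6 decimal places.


m_1 = E[X] = σ² = 8, so m_1² = 64.
m_2 = E[X²] = σ⁴ (1 + c) = 64 · (1 + 0.043478) = 64 · 1.043478 = 66.782609.
(Note m_2 − m_1² simplifies to c · σ⁴ = 0.043478 · 64.)

Var(X) = m_2 − m_1² = 66.782609 − 64 = 2.782609.


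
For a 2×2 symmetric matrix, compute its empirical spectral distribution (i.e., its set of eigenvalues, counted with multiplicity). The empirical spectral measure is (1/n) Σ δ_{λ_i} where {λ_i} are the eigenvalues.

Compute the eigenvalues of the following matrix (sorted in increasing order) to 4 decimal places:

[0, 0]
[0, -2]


Since M is real symmetric, both eigenvalues are real; they are the roots of det(λI − M) = λ² − (tr M) λ + det M.
tr M = 0 + (-2) = -2.
det M = 0·(-2) − 0² = 0 − 0 = 0.
Characteristic polynomial: λ² + 2λ = 0.
Discriminant Δ = (tr M)² − 4·det M = 4 − 0 = 4; √Δ = 2.000000.
λ = (tr M ± √Δ)/2 = (-2 ± 2.000000)/2, giving (tr M − √Δ)/2 = -2.0000 and (tr M + √Δ)/2 = 0.0000.

Eigenvalues sorted in increasing order: [-2.0000, 0.0000].


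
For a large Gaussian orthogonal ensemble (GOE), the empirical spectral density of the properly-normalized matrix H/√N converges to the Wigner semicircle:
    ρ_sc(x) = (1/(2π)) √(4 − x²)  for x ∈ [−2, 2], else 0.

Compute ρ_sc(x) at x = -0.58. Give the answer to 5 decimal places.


ρ_sc(x) = (1/(2π)) √(4 − x²). With x = -0.58:
  4 − x² = 4 − (-0.58)² = 4 − 0.336400 = 3.663600.
  √(4 − x²) = 1.914053.
  1/(2π) = 0.159155.
  ρ_sc(-0.58) = 0.159155 · 1.914053 = 0.304631.

Rounded to 5 decimal places: ρ_sc(-0.58) ≈ 0.30463.


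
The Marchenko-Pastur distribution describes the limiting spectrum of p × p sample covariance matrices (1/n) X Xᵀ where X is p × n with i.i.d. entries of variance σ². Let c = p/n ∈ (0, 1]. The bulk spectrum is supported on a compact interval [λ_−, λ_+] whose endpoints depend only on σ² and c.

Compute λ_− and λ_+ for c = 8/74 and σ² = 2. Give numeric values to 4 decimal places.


c = 8/74 = 0.108108; √c = 0.328798.
λ_− = σ² (1 − √c)² = 2 · (1 − 0.328798)² = 2 · (0.671202)² = 0.901024.
λ_+ = σ² (1 + √c)² = 2 · (1 + 0.328798)² = 2 · (1.328798)² = 3.531408.

Rounded to 4 decimal places: λ_− ≈ 0.9010, λ_+ ≈ 3.5314.


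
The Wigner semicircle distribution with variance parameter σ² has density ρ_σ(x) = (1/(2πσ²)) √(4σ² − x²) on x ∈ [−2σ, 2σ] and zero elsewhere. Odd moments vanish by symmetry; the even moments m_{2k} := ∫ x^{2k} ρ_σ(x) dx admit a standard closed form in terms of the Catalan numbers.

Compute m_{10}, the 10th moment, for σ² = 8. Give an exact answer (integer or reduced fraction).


By the scaled semicircle moment identity, m_{2k} = σ^{2k} · C_k with k = 5.
C_5 = (1/(k+1)) · C(2k, k) = (1/6) · C(10, 5) = (1/6) · 252 = 42.
σ^{2k} = (σ²)^k = (8)^5 = 32768.

Therefore m_{10} = σ^{10} · C_5 = 32768 · 42 = 1376256.


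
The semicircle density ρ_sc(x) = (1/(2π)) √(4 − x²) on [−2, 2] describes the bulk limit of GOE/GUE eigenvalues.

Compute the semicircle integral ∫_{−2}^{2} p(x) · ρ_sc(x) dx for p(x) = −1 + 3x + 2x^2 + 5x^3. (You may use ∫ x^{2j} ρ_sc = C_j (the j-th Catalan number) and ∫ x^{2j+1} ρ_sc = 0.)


Write p(x) = Σ a_i x^i, split into monomials and integrate each against ρ_sc separately.
Using ∫ x^{2j} ρ_sc = C_j = (1/(j+1)) C(2j, j) (Catalan numbers) and ∫ x^{2j+1} ρ_sc = 0 (odd monomials vanish by symmetry):
  i = 0 (even): a_0 · C_{0} = -1 · 1 = -1
  i = 1 (odd): ∫ x^1 ρ_sc = 0 (vanishes)
  i = 2 (even): a_2 · C_{1} = 2 · 1 = 2
  i = 3 (odd): ∫ x^3 ρ_sc = 0 (vanishes)

Summing the contributions: ∫_{−2}^{2} p(x) ρ_sc(x) dx = (-1) + 2 = 1.


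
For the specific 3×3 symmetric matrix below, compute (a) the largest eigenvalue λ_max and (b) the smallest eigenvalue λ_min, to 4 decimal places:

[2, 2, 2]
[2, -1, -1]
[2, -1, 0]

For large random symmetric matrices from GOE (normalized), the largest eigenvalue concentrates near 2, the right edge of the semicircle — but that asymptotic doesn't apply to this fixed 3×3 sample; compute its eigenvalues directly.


Since M is real symmetric, all three eigenvalues are real; they are the roots of det(λI − M) = λ³ − (tr M) λ² + s λ − det M, where s is the sum of the principal 2×2 minors.
tr M = 2 + (-1) + 0 = 1.
s = (2·(-1) − 2²) + (2·0 − 2²) + ((-1)·0 − (-1)²) = -6 + (-4) + (-1) = -11.
det M (expand along row 1) = 2·(-1) − 2·2 + 2·0 = -6.
Characteristic polynomial: λ³ − λ² − 11λ + 6 = 0.
Substitute λ = y + (tr M)/3 = y + 0.333333 to remove the quadratic term: y³ + p·y + q = 0 with p = s − (tr M)²/3 = -11.333333 and q = −2(tr M)³/27 + (tr M)·s/3 − det M = 2.259259.
Three real roots ⇒ use the trigonometric (Viète) form: r = 2√(−p/3) = 3.887301, φ = arccos(3q/(p·r)) = arccos(-0.153844) = 1.725254 rad.
y_k = r·cos(φ/3 − 2πk/3) for k = 0, 1, 2 gives y = 3.262014, 0.200053, -3.462067.
λ_k = y_k + 0.333333 gives λ = 3.5953, 0.5334, -3.1287 (check: the sum is 1.0000 = tr M).

Hence λ_max = 3.5953 and λ_min = -3.1287.


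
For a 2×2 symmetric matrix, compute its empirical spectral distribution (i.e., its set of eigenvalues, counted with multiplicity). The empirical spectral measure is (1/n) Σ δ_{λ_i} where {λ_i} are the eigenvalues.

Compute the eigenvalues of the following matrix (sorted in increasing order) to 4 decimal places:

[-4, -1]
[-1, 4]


Since M is real symmetric, both eigenvalues are real; they are the roots of det(λI − M) = λ² − (tr M) λ + det M.
tr M = -4 + 4 = 0.
det M = (-4)·4 − (-1)² = -16 − 1 = -17.
Characteristic polynomial: λ² − 17 = 0.
Discriminant Δ = (tr M)² − 4·det M = 0 − (-68) = 68; √Δ = 8.246211.
λ = (tr M ± √Δ)/2 = (0 ± 8.246211)/2, giving (tr M − √Δ)/2 = -4.1231 and (tr M + √Δ)/2 = 4.1231.

Eigenvalues sorted in increasing order: [-4.1231, 4.1231].


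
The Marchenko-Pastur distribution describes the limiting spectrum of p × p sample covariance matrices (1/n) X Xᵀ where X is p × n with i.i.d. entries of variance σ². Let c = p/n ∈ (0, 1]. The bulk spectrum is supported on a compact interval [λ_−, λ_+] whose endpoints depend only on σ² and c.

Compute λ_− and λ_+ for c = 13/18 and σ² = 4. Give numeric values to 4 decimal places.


c = 13/18 = 0.722222; √c = 0.849837.
λ_− = σ² (1 − √c)² = 4 · (1 − 0.849837)² = 4 · (0.150163)² = 0.090196.
λ_+ = σ² (1 + √c)² = 4 · (1 + 0.849837)² = 4 · (1.849837)² = 13.687582.

Rounded to 4 decimal places: λ_− ≈ 0.0902, λ_+ ≈ 13.6876.


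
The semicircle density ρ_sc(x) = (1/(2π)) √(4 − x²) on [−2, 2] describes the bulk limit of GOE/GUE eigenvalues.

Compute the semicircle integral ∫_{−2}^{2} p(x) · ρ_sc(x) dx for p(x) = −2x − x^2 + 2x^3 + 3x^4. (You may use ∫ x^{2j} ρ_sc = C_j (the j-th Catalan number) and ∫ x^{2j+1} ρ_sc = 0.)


Write p(x) = Σ a_i x^i, split into monomials and integrate each against ρ_sc separately.
Using ∫ x^{2j} ρ_sc = C_j = (1/(j+1)) C(2j, j) (Catalan numbers) and ∫ x^{2j+1} ρ_sc = 0 (odd monomials vanish by symmetry):
  i = 1 (odd): ∫ x^1 ρ_sc = 0 (vanishes)
  i = 2 (even): a_2 · C_{1} = -1 · 1 = -1
  i = 3 (odd): ∫ x^3 ρ_sc = 0 (vanishes)
  i = 4 (even): a_4 · C_{2} = 3 · 2 = 6

Summing the contributions: ∫_{−2}^{2} p(x) ρ_sc(x) dx = (-1) + 6 = 5.


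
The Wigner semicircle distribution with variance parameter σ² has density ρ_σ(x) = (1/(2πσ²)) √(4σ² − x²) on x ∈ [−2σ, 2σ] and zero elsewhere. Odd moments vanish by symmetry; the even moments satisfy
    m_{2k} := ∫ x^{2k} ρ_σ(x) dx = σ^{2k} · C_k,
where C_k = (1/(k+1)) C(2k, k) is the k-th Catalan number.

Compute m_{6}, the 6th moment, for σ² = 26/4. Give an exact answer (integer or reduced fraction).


By the scaled semicircle moment identity, m_{2k} = σ^{2k} · C_k with k = 3.
C_3 = (1/(k+1)) · C(2k, k) = (1/4) · C(6, 3) = (1/4) · 20 = 5.
σ^{2k} = (σ²)^k = (26/4)^3 = 2197/8.

Therefore m_{6} = σ^{6} · C_3 = (2197/8) · 5 = 10985/8.


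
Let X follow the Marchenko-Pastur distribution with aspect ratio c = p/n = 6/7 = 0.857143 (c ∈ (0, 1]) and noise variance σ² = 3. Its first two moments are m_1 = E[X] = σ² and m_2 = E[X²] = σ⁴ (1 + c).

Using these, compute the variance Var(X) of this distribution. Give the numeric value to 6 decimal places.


m_1 = E[X] = σ² = 3, so m_1² = 9.
m_2 = E[X²] = σ⁴ (1 + c) = 9 · (1 + 0.857143) = 9 · 1.857143 = 16.714286.
(Note m_2 − m_1² simplifies to c · σ⁴ = 0.857143 · 9.)

Var(X) = m_2 − m_1² = 16.714286 − 9 = 7.714286.


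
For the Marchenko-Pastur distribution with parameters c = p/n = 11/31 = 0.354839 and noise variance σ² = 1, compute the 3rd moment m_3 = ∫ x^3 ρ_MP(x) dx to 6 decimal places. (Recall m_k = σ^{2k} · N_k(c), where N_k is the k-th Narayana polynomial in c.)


E[X³] = σ⁶ (1 + 3c + c²) (third MP moment). With σ² = 1 (so σ⁶ = 1) and c = 11/31 = 0.354839: E[X³] = 1 · (1 + 3·0.354839 + (0.354839)²) = 1 · 2.190427.

So E[X^3] = 2.190427.


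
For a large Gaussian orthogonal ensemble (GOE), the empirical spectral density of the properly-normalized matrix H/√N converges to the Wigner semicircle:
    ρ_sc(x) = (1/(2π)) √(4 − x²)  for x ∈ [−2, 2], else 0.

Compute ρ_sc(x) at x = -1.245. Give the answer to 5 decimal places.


ρ_sc(x) = (1/(2π)) √(4 − x²). With x = -1.245:
  4 − x² = 4 − (-1.245)² = 4 − 1.550025 = 2.449975.
  √(4 − x²) = 1.565240.
  1/(2π) = 0.159155.
  ρ_sc(-1.245) = 0.159155 · 1.565240 = 0.249116.

Rounded to 5 decimal places: ρ_sc(-1.245) ≈ 0.24912.


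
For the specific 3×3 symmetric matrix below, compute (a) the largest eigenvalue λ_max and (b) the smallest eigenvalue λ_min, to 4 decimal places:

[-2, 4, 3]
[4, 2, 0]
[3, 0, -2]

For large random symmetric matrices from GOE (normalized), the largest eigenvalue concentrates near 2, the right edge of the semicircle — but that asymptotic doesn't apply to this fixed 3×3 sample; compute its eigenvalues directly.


Since M is real symmetric, all three eigenvalues are real; they are the roots of det(λI − M) = λ³ − (tr M) λ² + s λ − det M, where s is the sum of the principal 2×2 minors.
tr M = -2 + 2 + (-2) = -2.
s = ((-2)·2 − 4²) + ((-2)·(-2) − 3²) + (2·(-2) − 0²) = -20 + (-5) + (-4) = -29.
det M (expand along row 1) = (-2)·(-4) − 4·(-8) + 3·(-6) = 22.
Characteristic polynomial: λ³ + 2λ² − 29λ − 22 = 0.
Substitute λ = y + (tr M)/3 = y − 0.666667 to remove the quadratic term: y³ + p·y + q = 0 with p = s − (tr M)²/3 = -30.333333 and q = −2(tr M)³/27 + (tr M)·s/3 − det M = -2.074074.
Three real roots ⇒ use the trigonometric (Viète) form: r = 2√(−p/3) = 6.359595, φ = arccos(3q/(p·r)) = arccos(0.032255) = 1.538536 rad.
y_k = r·cos(φ/3 − 2πk/3) for k = 0, 1, 2 gives y = 5.541445, -0.068387, -5.473059.
λ_k = y_k − 0.666667 gives λ = 4.8748, -0.7351, -6.1397 (check: the sum is -2.0000 = tr M).

Hence λ_max = 4.8748 and λ_min = -6.1397.


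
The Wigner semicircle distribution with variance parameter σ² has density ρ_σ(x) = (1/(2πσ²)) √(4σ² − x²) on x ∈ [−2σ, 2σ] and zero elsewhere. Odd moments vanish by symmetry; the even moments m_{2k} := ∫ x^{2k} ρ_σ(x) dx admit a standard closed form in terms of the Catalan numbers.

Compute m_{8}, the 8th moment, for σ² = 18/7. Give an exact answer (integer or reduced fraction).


By the scaled semicircle moment identity, m_{2k} = σ^{2k} · C_k with k = 4.
C_4 = (1/(k+1)) · C(2k, k) = (1/5) · C(8, 4) = (1/5) · 70 = 14.
σ^{2k} = (σ²)^k = (18/7)^4 = 104976/2401.

Therefore m_{8} = σ^{8} · C_4 = (104976/2401) · 14 = 209952/343.


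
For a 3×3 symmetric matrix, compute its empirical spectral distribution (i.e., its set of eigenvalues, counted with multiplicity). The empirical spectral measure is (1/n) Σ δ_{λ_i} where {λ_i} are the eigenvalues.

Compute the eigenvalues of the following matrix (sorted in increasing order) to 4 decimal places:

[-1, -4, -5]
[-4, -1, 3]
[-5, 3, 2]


Since M is real symmetric, all three eigenvalues are real; they are the roots of det(λI − M) = λ³ − (tr M) λ² + s λ − det M, where s is the sum of the principal 2×2 minors.
tr M = -1 + (-1) + 2 = 0.
s = ((-1)·(-1) − (-4)²) + ((-1)·2 − (-5)²) + ((-1)·2 − 3²) = -15 + (-27) + (-11) = -53.
det M (expand along row 1) = (-1)·(-11) − (-4)·7 + (-5)·(-17) = 124.
Characteristic polynomial: λ³ − 53λ − 124 = 0.
Substitute λ = y + (tr M)/3 = y + 0.000000 to remove the quadratic term: y³ + p·y + q = 0 with p = s − (tr M)²/3 = -53.000000 and q = −2(tr M)³/27 + (tr M)·s/3 − det M = -124.000000.
Three real roots ⇒ use the trigonometric (Viète) form: r = 2√(−p/3) = 8.406347, φ = arccos(3q/(p·r)) = arccos(0.834949) = 0.582757 rad.
y_k = r·cos(φ/3 − 2πk/3) for k = 0, 1, 2 gives y = 8.248243, -2.718820, -5.529422.
λ_k = y_k + 0.000000 gives λ = 8.2482, -2.7188, -5.5294 (check: the sum is 0.0000 = tr M).

Eigenvalues sorted in increasing order: [-5.5294, -2.7188, 8.2482].


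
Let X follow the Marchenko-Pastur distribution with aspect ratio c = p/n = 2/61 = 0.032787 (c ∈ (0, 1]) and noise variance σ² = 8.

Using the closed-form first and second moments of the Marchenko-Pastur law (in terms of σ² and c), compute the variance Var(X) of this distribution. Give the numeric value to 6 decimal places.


Recall the MP moments m_1 = E[X] = σ² and m_2 = E[X²] = σ⁴ (1 + c).
m_1 = E[X] = σ² = 8, so m_1² = 64.
m_2 = E[X²] = σ⁴ (1 + c) = 64 · (1 + 0.032787) = 64 · 1.032787 = 66.098361.
(Note m_2 − m_1² simplifies to c · σ⁴ = 0.032787 · 64.)

Var(X) = m_2 − m_1² = 66.098361 − 64 = 2.098361.


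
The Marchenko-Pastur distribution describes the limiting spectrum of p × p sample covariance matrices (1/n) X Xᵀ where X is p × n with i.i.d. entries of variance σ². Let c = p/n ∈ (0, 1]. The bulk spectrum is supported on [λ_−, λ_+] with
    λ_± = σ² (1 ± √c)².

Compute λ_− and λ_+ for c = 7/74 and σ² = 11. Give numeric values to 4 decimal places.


c = 7/74 = 0.094595; √c = 0.307562.
λ_− = σ² (1 − √c)² = 11 · (1 − 0.307562)² = 11 · (0.692438)² = 5.274169.
λ_+ = σ² (1 + √c)² = 11 · (1 + 0.307562)² = 11 · (1.307562)² = 18.806912.

Rounded to 4 decimal places: λ_− ≈ 5.2742, λ_+ ≈ 18.8069.


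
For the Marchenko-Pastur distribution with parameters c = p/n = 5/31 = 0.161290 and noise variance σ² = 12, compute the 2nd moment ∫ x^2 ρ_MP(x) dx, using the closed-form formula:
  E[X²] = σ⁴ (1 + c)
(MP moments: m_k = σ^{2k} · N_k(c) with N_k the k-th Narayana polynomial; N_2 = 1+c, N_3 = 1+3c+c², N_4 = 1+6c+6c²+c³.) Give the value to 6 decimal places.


E[X²] = σ⁴ (1 + c) (second MP moment). With σ² = 12 (so σ⁴ = 144) and c = 5/31 = 0.161290: E[X²] = 144 · (1 + 0.161290) = 144 · 1.161290.

So E[X^2] = 167.225806.


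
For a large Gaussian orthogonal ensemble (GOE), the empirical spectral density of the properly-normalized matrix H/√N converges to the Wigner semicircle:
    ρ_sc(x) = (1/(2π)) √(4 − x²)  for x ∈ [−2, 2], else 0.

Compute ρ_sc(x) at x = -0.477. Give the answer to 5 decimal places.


ρ_sc(x) = (1/(2π)) √(4 − x²). With x = -0.477:
  4 − x² = 4 − (-0.477)² = 4 − 0.227529 = 3.772471.
  √(4 − x²) = 1.942285.
  1/(2π) = 0.159155.
  ρ_sc(-0.477) = 0.159155 · 1.942285 = 0.309124.

Rounded to 5 decimal places: ρ_sc(-0.477) ≈ 0.30912.


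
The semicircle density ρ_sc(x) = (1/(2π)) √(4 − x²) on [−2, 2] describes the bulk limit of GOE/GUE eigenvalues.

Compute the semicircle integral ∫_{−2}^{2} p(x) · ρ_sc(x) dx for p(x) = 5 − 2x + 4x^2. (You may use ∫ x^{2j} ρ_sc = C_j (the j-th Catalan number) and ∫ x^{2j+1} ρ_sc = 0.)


Write p(x) = Σ a_i x^i, split into monomials and integrate each against ρ_sc separately.
Using ∫ x^{2j} ρ_sc = C_j = (1/(j+1)) C(2j, j) (Catalan numbers) and ∫ x^{2j+1} ρ_sc = 0 (odd monomials vanish by symmetry):
  i = 0 (even): a_0 · C_{0} = 5 · 1 = 5
  i = 1 (odd): ∫ x^1 ρ_sc = 0 (vanishes)
  i = 2 (even): a_2 · C_{1} = 4 · 1 = 4

Summing the contributions: ∫_{−2}^{2} p(x) ρ_sc(x) dx = 5 + 4 = 9.


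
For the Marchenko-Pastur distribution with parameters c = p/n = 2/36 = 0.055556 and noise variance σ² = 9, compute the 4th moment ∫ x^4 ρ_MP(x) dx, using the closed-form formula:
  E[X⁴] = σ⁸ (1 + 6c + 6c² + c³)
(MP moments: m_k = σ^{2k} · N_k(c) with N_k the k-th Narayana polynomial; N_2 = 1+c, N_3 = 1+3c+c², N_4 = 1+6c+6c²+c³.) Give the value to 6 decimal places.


E[X⁴] = σ⁸ (1 + 6c + 6c² + c³) (fourth MP moment). With σ² = 9 (so σ⁸ = 6561) and c = 2/36 = 0.055556: E[X⁴] = 6561 · (1 + 6·0.055556 + 6·(0.055556)² + (0.055556)³) = 6561 · 1.352023.

So E[X^4] = 8870.625000.


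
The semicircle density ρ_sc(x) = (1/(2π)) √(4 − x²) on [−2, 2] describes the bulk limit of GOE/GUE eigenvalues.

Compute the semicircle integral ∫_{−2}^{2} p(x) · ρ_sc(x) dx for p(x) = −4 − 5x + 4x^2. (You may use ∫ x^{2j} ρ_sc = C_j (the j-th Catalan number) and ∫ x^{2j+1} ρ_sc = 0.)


Write p(x) = Σ a_i x^i, split into monomials and integrate each against ρ_sc separately.
Using ∫ x^{2j} ρ_sc = C_j = (1/(j+1)) C(2j, j) (Catalan numbers) and ∫ x^{2j+1} ρ_sc = 0 (odd monomials vanish by symmetry):
  i = 0 (even): a_0 · C_{0} = -4 · 1 = -4
  i = 1 (odd): ∫ x^1 ρ_sc = 0 (vanishes)
  i = 2 (even): a_2 · C_{1} = 4 · 1 = 4

Summing the contributions: ∫_{−2}^{2} p(x) ρ_sc(x) dx = (-4) + 4 = 0.


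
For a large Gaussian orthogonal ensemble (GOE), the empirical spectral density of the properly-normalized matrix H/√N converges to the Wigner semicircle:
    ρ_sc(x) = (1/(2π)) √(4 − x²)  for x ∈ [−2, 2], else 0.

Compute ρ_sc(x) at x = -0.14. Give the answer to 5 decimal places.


ρ_sc(x) = (1/(2π)) √(4 − x²). With x = -0.14:
  4 − x² = 4 − (-0.14)² = 4 − 0.019600 = 3.980400.
  √(4 − x²) = 1.995094.
  1/(2π) = 0.159155.
  ρ_sc(-0.14) = 0.159155 · 1.995094 = 0.317529.

Rounded to 5 decimal places: ρ_sc(-0.14) ≈ 0.31753.


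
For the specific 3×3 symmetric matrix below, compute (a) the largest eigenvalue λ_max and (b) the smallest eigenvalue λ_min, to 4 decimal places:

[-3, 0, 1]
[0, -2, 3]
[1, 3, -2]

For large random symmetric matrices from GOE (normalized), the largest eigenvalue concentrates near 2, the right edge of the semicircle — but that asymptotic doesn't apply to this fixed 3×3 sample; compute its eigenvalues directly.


Since M is real symmetric, all three eigenvalues are real; they are the roots of det(λI − M) = λ³ − (tr M) λ² + s λ − det M, where s is the sum of the principal 2×2 minors.
tr M = -3 + (-2) + (-2) = -7.
s = ((-3)·(-2) − 0²) + ((-3)·(-2) − 1²) + ((-2)·(-2) − 3²) = 6 + 5 + (-5) = 6.
det M (expand along row 1) = (-3)·(-5) − 0·(-3) + 1·2 = 17.
Characteristic polynomial: λ³ + 7λ² + 6λ − 17 = 0.
Substitute λ = y + (tr M)/3 = y − 2.333333 to remove the quadratic term: y³ + p·y + q = 0 with p = s − (tr M)²/3 = -10.333333 and q = −2(tr M)³/27 + (tr M)·s/3 − det M = -5.592593.
Three real roots ⇒ use the trigonometric (Viète) form: r = 2√(−p/3) = 3.711843, φ = arccos(3q/(p·r)) = arccos(0.437426) = 1.118062 rad.
y_k = r·cos(φ/3 − 2πk/3) for k = 0, 1, 2 gives y = 3.457033, -0.558036, -2.898997.
λ_k = y_k − 2.333333 gives λ = 1.1237, -2.8914, -5.2323 (check: the sum is -7.0000 = tr M).

Hence λ_max = 1.1237 and λ_min = -5.2323.


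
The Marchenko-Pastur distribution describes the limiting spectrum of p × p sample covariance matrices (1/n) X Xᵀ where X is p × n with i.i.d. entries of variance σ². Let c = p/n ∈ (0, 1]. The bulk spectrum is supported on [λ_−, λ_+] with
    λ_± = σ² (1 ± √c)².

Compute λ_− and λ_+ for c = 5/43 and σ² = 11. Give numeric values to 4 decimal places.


c = 5/43 = 0.116279; √c = 0.340997.
λ_− = σ² (1 − √c)² = 11 · (1 − 0.340997)² = 11 · (0.659003)² = 4.777132.
λ_+ = σ² (1 + √c)² = 11 · (1 + 0.340997)² = 11 · (1.340997)² = 19.781008.

Rounded to 4 decimal places: λ_− ≈ 4.7771, λ_+ ≈ 19.7810.


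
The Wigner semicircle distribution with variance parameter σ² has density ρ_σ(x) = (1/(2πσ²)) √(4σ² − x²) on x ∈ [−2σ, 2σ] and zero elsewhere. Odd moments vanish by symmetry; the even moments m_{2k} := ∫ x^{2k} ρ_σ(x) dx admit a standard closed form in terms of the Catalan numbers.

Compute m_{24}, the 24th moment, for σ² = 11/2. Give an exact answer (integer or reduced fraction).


By the scaled semicircle moment identity, m_{2k} = σ^{2k} · C_k with k = 12.
C_12 = (1/(k+1)) · C(2k, k) = (1/13) · C(24, 12) = (1/13) · 2704156 = 208012.
σ^{2k} = (σ²)^k = (11/2)^12 = 3138428376721/4096.

Therefore m_{24} = σ^{24} · C_12 = (3138428376721/4096) · 208012 = 163207690874622163/1024.


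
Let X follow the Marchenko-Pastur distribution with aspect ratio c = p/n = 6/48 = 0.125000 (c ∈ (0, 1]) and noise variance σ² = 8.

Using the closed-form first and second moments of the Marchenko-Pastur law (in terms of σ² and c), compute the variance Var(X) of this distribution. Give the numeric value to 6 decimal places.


Recall the MP moments m_1 = E[X] = σ² and m_2 = E[X²] = σ⁴ (1 + c).
m_1 = E[X] = σ² = 8, so m_1² = 64.
m_2 = E[X²] = σ⁴ (1 + c) = 64 · (1 + 0.125000) = 64 · 1.125000 = 72.000000.
(Note m_2 − m_1² simplifies to c · σ⁴ = 0.125000 · 64.)

Var(X) = m_2 − m_1² = 72.000000 − 64 = 8.000000.


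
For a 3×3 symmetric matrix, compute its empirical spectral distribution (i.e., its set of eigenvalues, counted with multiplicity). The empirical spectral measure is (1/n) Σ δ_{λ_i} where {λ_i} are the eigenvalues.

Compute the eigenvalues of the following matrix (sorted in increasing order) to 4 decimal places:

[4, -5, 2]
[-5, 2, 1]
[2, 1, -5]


Since M is real symmetric, all three eigenvalues are real; they are the roots of det(λI − M) = λ³ − (tr M) λ² + s λ − det M, where s is the sum of the principal 2×2 minors.
tr M = 4 + 2 + (-5) = 1.
s = (4·2 − (-5)²) + (4·(-5) − 2²) + (2·(-5) − 1²) = -17 + (-24) + (-11) = -52.
det M (expand along row 1) = 4·(-11) − (-5)·23 + 2·(-9) = 53.
Characteristic polynomial: λ³ − λ² − 52λ − 53 = 0.
Substitute λ = y + (tr M)/3 = y + 0.333333 to remove the quadratic term: y³ + p·y + q = 0 with p = s − (tr M)²/3 = -52.333333 and q = −2(tr M)³/27 + (tr M)·s/3 − det M = -70.407407.
Three real roots ⇒ use the trigonometric (Viète) form: r = 2√(−p/3) = 8.353309, φ = arccos(3q/(p·r)) = arccos(0.483173) = 1.066521 rad.
y_k = r·cos(φ/3 − 2πk/3) for k = 0, 1, 2 gives y = 7.830978, -1.397519, -6.433459.
λ_k = y_k + 0.333333 gives λ = 8.1643, -1.0642, -6.1001 (check: the sum is 1.0000 = tr M).

Eigenvalues sorted in increasing order: [-6.1001, -1.0642, 8.1643].


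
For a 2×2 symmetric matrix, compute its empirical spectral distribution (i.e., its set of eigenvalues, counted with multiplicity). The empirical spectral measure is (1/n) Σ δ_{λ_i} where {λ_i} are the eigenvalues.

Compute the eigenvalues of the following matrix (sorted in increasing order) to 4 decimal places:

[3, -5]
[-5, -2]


Since M is real symmetric, both eigenvalues are real; they are the roots of det(λI − M) = λ² − (tr M) λ + det M.
tr M = 3 + (-2) = 1.
det M = 3·(-2) − (-5)² = -6 − 25 = -31.
Characteristic polynomial: λ² − λ − 31 = 0.
Discriminant Δ = (tr M)² − 4·det M = 1 − (-124) = 125; √Δ = 11.180340.
λ = (tr M ± √Δ)/2 = (1 ± 11.180340)/2, giving (tr M − √Δ)/2 = -5.0902 and (tr M + √Δ)/2 = 6.0902.

Eigenvalues sorted in increasing order: [-5.0902, 6.0902].
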